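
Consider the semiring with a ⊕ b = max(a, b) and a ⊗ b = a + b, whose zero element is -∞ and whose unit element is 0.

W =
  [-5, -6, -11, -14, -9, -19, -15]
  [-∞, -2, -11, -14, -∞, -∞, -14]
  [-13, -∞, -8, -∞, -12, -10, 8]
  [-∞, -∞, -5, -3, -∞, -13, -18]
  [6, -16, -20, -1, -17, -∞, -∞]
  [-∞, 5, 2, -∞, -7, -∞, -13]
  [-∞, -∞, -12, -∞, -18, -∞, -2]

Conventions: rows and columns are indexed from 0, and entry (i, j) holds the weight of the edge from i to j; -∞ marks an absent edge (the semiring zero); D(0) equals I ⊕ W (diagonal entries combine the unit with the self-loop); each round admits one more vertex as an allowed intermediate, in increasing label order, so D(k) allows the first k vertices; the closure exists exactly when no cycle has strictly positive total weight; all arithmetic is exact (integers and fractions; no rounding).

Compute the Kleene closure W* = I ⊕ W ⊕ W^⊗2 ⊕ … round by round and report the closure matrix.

D(0):
  [0, -6, -11, -14, -9, -19, -15]
  [-∞, 0, -11, -14, -∞, -∞, -14]
  [-13, -∞, 0, -∞, -12, -10, 8]
  [-∞, -∞, -5, 0, -∞, -13, -18]
  [6, -16, -20, -1, 0, -∞, -∞]
  [-∞, 5, 2, -∞, -7, 0, -13]
  [-∞, -∞, -12, -∞, -18, -∞, 0]
D(1):
  [0, -6, -11, -14, -9, -19, -15]
  [-∞, 0, -11, -14, -∞, -∞, -14]
  [-13, -19, 0, -27, -12, -10, 8]
  [-∞, -∞, -5, 0, -∞, -13, -18]
  [6, 0, -5, -1, 0, -13, -9]
  [-∞, 5, 2, -∞, -7, 0, -13]
  [-∞, -∞, -12, -∞, -18, -∞, 0]
D(2):
  [0, -6, -11, -14, -9, -19, -15]
  [-∞, 0, -11, -14, -∞, -∞, -14]
  [-13, -19, 0, -27, -12, -10, 8]
  [-∞, -∞, -5, 0, -∞, -13, -18]
  [6, 0, -5, -1, 0, -13, -9]
  [-∞, 5, 2, -9, -7, 0, -9]
  [-∞, -∞, -12, -∞, -18, -∞, 0]
D(3):
  [0, -6, -11, -14, -9, -19, -3]
  [-24, 0, -11, -14, -23, -21, -3]
  [-13, -19, 0, -27, -12, -10, 8]
  [-18, -24, -5, 0, -17, -13, 3]
  [6, 0, -5, -1, 0, -13, 3]
  [-11, 5, 2, -9, -7, 0, 10]
  [-25, -31, -12, -39, -18, -22, 0]
D(4):
  [0, -6, -11, -14, -9, -19, -3]
  [-24, 0, -11, -14, -23, -21, -3]
  [-13, -19, 0, -27, -12, -10, 8]
  [-18, -24, -5, 0, -17, -13, 3]
  [6, 0, -5, -1, 0, -13, 3]
  [-11, 5, 2, -9, -7, 0, 10]
  [-25, -31, -12, -39, -18, -22, 0]
D(5):
  [0, -6, -11, -10, -9, -19, -3]
  [-17, 0, -11, -14, -23, -21, -3]
  [-6, -12, 0, -13, -12, -10, 8]
  [-11, -17, -5, 0, -17, -13, 3]
  [6, 0, -5, -1, 0, -13, 3]
  [-1, 5, 2, -8, -7, 0, 10]
  [-12, -18, -12, -19, -18, -22, 0]
D(6):
  [0, -6, -11, -10, -9, -19, -3]
  [-17, 0, -11, -14, -23, -21, -3]
  [-6, -5, 0, -13, -12, -10, 8]
  [-11, -8, -5, 0, -17, -13, 3]
  [6, 0, -5, -1, 0, -13, 3]
  [-1, 5, 2, -8, -7, 0, 10]
  [-12, -17, -12, -19, -18, -22, 0]
D(7):
  [0, -6, -11, -10, -9, -19, -3]
  [-15, 0, -11, -14, -21, -21, -3]
  [-4, -5, 0, -11, -10, -10, 8]
  [-9, -8, -5, 0, -15, -13, 3]
  [6, 0, -5, -1, 0, -13, 3]
  [-1, 5, 2, -8, -7, 0, 10]
  [-12, -17, -12, -19, -18, -22, 0]
Answer: W* = [[0, -6, -11, -10, -9, -19, -3], [-15, 0, -11, -14, -21, -21, -3], [-4, -5, 0, -11, -10, -10, 8], [-9, -8, -5, 0, -15, -13, 3], [6, 0, -5, -1, 0, -13, 3], [-1, 5, 2, -8, -7, 0, 10], [-12, -17, -12, -19, -18, -22, 0]]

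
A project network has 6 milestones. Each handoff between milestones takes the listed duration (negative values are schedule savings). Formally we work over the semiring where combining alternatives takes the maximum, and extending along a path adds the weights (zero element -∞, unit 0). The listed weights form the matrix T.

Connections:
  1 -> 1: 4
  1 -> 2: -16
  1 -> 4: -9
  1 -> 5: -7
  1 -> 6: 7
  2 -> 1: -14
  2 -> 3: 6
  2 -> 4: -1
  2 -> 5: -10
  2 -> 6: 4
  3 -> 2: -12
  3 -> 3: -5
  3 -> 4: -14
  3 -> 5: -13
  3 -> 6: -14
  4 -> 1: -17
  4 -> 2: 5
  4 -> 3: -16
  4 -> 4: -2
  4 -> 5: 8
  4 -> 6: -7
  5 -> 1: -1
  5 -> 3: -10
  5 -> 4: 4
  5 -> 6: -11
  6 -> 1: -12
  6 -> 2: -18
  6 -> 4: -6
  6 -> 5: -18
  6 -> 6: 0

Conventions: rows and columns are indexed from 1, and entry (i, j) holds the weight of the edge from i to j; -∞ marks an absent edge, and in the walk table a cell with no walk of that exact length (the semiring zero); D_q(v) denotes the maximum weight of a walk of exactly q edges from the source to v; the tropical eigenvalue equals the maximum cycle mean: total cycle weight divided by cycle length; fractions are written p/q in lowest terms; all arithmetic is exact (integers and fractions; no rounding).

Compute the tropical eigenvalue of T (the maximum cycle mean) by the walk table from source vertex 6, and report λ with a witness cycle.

q=0: [-∞, -∞, -∞, -∞, -∞, 0]
q=1: [-12, -18, -∞, -6, -18, 0]
q=2: [-8, -1, -12, -6, 2, 0]
q=3: [1, -1, 5, 6, 2, 3]
q=4: [5, 11, 5, 6, 14, 8]
q=5: [13, 11, 17, 18, 14, 15]
q=6: [17, 23, 17, 18, 26, 20]
Optimal cycle mean attained by: cycle 4->5->4, total 8 + 4, length 2.
Answer: λ = 6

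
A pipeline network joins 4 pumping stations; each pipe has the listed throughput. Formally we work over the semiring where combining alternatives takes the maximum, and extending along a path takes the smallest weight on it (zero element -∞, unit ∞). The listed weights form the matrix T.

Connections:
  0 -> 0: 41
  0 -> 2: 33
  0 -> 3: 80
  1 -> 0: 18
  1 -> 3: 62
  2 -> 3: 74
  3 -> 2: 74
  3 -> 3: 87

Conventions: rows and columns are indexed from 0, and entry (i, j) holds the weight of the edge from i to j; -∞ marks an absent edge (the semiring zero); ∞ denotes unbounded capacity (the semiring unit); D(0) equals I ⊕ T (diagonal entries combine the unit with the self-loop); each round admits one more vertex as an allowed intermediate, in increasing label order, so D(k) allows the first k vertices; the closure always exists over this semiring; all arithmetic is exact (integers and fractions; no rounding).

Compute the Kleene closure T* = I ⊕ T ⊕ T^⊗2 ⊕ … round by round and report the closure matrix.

D(0):
  [∞, -∞, 33, 80]
  [18, ∞, -∞, 62]
  [-∞, -∞, ∞, 74]
  [-∞, -∞, 74, ∞]
D(1):
  [∞, -∞, 33, 80]
  [18, ∞, 18, 62]
  [-∞, -∞, ∞, 74]
  [-∞, -∞, 74, ∞]
D(2):
  [∞, -∞, 33, 80]
  [18, ∞, 18, 62]
  [-∞, -∞, ∞, 74]
  [-∞, -∞, 74, ∞]
D(3):
  [∞, -∞, 33, 80]
  [18, ∞, 18, 62]
  [-∞, -∞, ∞, 74]
  [-∞, -∞, 74, ∞]
D(4):
  [∞, -∞, 74, 80]
  [18, ∞, 62, 62]
  [-∞, -∞, ∞, 74]
  [-∞, -∞, 74, ∞]
Answer: T* = [[∞, -∞, 74, 80], [18, ∞, 62, 62], [-∞, -∞, ∞, 74], [-∞, -∞, 74, ∞]]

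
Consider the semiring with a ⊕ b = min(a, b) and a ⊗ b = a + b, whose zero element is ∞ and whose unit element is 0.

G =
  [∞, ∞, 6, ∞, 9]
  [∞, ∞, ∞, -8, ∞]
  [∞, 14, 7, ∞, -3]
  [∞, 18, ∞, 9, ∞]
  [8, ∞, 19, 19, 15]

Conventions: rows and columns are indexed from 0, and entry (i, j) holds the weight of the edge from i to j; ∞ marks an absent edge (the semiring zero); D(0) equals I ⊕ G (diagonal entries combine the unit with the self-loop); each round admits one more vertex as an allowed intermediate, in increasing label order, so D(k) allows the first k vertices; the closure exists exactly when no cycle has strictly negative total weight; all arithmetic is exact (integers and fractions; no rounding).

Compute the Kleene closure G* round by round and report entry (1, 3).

D(0):
  [0, ∞, 6, ∞, 9]
  [∞, 0, ∞, -8, ∞]
  [∞, 14, 0, ∞, -3]
  [∞, 18, ∞, 0, ∞]
  [8, ∞, 19, 19, 0]
D(1):
  [0, ∞, 6, ∞, 9]
  [∞, 0, ∞, -8, ∞]
  [∞, 14, 0, ∞, -3]
  [∞, 18, ∞, 0, ∞]
  [8, ∞, 14, 19, 0]
D(2):
  [0, ∞, 6, ∞, 9]
  [∞, 0, ∞, -8, ∞]
  [∞, 14, 0, 6, -3]
  [∞, 18, ∞, 0, ∞]
  [8, ∞, 14, 19, 0]
D(3):
  [0, 20, 6, 12, 3]
  [∞, 0, ∞, -8, ∞]
  [∞, 14, 0, 6, -3]
  [∞, 18, ∞, 0, ∞]
  [8, 28, 14, 19, 0]
D(4):
  [0, 20, 6, 12, 3]
  [∞, 0, ∞, -8, ∞]
  [∞, 14, 0, 6, -3]
  [∞, 18, ∞, 0, ∞]
  [8, 28, 14, 19, 0]
D(5):
  [0, 20, 6, 12, 3]
  [∞, 0, ∞, -8, ∞]
  [5, 14, 0, 6, -3]
  [∞, 18, ∞, 0, ∞]
  [8, 28, 14, 19, 0]
Answer: G*[1][3] = -8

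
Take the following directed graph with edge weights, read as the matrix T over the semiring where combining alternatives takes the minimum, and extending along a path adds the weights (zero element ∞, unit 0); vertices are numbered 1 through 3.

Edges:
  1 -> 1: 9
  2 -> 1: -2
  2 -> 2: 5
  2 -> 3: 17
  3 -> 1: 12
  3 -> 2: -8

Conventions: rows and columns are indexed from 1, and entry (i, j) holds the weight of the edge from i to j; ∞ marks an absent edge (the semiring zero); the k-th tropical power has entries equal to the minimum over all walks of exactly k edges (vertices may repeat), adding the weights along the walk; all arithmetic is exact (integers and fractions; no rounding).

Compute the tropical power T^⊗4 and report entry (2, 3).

T^⊗2:
  [18, ∞, ∞]
  [3, 9, 22]
  [-10, -3, 9]
T^⊗3:
  [27, ∞, ∞]
  [7, 14, 26]
  [-5, 1, 14]
T^⊗4:
  [36, ∞, ∞]
  [12, 18, 31]
  [-1, 6, 18]
Key observation: the optimum is the walk 2->2->3->2->3, with weight 5 + 17 + (-8) + 17 = 31.
Optimal value attained by: walk 2->2->3->2->3.
Answer: (T^⊗4)[2][3] = 31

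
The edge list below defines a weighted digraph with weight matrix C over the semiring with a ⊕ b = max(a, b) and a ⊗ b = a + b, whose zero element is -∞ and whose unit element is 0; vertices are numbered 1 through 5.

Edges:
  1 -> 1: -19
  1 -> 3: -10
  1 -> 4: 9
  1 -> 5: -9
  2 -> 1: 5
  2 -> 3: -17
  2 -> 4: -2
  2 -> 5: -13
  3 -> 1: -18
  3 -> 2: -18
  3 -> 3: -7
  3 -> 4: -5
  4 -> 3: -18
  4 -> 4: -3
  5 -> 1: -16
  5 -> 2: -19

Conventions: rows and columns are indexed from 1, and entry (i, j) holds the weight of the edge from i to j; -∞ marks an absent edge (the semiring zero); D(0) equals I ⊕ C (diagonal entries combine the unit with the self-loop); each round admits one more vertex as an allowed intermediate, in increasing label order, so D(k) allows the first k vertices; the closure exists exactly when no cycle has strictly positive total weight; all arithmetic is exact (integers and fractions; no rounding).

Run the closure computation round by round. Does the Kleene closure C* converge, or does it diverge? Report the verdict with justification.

D(0):
  [0, -∞, -10, 9, -9]
  [5, 0, -17, -2, -13]
  [-18, -18, 0, -5, -∞]
  [-∞, -∞, -18, 0, -∞]
  [-16, -19, -∞, -∞, 0]
D(1):
  [0, -∞, -10, 9, -9]
  [5, 0, -5, 14, -4]
  [-18, -18, 0, -5, -27]
  [-∞, -∞, -18, 0, -∞]
  [-16, -19, -26, -7, 0]
D(2):
  [0, -∞, -10, 9, -9]
  [5, 0, -5, 14, -4]
  [-13, -18, 0, -4, -22]
  [-∞, -∞, -18, 0, -∞]
  [-14, -19, -24, -5, 0]
D(3):
  [0, -28, -10, 9, -9]
  [5, 0, -5, 14, -4]
  [-13, -18, 0, -4, -22]
  [-31, -36, -18, 0, -40]
  [-14, -19, -24, -5, 0]
D(4):
  [0, -27, -9, 9, -9]
  [5, 0, -4, 14, -4]
  [-13, -18, 0, -4, -22]
  [-31, -36, -18, 0, -40]
  [-14, -19, -23, -5, 0]
D(5):
  [0, -27, -9, 9, -9]
  [5, 0, -4, 14, -4]
  [-13, -18, 0, -4, -22]
  [-31, -36, -18, 0, -40]
  [-14, -19, -23, -5, 0]
Key observation: every diagonal entry stays at the unit through all rounds, so no improving cycle exists.
Answer: CONVERGES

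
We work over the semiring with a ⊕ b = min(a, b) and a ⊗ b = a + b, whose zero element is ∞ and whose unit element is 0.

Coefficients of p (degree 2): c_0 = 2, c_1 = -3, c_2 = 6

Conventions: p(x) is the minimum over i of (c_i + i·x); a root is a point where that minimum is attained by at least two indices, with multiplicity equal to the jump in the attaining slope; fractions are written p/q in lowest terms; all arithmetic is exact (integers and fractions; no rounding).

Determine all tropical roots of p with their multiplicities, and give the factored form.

hull edge (i=0, c=2) to (i=1, c=-3): slope -5, span 1
hull edge (i=1, c=-3) to (i=2, c=6): slope 9, span 1
Factored form: p(x) = 6 ⊗ (x ⊕ (-9)) ⊗ (x ⊕ 5)
Answer: roots = -9 (mult 1), 5 (mult 1)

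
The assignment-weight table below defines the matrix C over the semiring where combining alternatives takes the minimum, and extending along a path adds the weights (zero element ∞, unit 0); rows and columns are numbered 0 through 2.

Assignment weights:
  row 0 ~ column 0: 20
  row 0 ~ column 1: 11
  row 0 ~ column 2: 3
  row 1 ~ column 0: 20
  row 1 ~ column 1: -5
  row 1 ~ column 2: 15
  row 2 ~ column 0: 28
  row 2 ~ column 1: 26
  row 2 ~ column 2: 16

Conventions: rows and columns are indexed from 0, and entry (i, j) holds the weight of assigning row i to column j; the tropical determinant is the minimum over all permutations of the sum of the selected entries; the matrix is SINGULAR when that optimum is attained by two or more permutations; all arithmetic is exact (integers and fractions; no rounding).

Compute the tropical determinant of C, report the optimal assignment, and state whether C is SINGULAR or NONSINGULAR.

σ = (0, 1, 2): 20 + (-5) + 16 = 31
σ = (0, 2, 1): 20 + 15 + 26 = 61
σ = (1, 0, 2): 11 + 20 + 16 = 47
σ = (1, 2, 0): 11 + 15 + 28 = 54
σ = (2, 0, 1): 3 + 20 + 26 = 49
σ = (2, 1, 0): 3 + (-5) + 28 = 26
Optimal value attained by: σ = (2, 1, 0).
Answer: det⊕(C) = 26; verdict: NONSINGULAR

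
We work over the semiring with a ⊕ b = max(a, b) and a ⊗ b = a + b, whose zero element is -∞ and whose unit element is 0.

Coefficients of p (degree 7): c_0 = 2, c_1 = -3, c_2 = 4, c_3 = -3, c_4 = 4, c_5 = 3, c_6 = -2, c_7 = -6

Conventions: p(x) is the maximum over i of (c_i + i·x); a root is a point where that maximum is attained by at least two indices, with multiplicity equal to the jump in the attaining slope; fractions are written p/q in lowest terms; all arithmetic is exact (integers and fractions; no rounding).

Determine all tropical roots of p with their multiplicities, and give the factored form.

hull edge (i=0, c=2) to (i=2, c=4): slope 1, span 2
hull edge (i=2, c=4) to (i=4, c=4): slope 0, span 2
hull edge (i=4, c=4) to (i=5, c=3): slope -1, span 1
hull edge (i=5, c=3) to (i=7, c=-6): slope -9/2, span 2
Factored form: p(x) = -6 ⊗ (x ⊕ (-1)) ⊗ (x ⊕ (-1)) ⊗ (x ⊕ 0) ⊗ (x ⊕ 0) ⊗ (x ⊕ 1) ⊗ (x ⊕ 9/2) ⊗ (x ⊕ 9/2)
Answer: roots = -1 (mult 2), 0 (mult 2), 1 (mult 1), 9/2 (mult 2)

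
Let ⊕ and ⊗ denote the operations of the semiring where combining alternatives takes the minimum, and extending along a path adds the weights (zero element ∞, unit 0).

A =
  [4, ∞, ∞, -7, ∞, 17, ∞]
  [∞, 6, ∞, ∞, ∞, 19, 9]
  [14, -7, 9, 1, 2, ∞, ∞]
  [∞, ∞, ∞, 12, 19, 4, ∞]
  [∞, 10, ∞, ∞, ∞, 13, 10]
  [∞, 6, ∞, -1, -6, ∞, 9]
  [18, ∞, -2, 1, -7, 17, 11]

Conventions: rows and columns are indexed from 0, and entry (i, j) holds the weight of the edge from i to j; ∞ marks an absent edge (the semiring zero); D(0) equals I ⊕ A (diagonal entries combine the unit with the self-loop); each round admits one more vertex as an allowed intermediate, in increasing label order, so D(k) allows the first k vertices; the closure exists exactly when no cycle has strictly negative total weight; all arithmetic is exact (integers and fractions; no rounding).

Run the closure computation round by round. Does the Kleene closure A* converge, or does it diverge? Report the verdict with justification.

D(0):
  [0, ∞, ∞, -7, ∞, 17, ∞]
  [∞, 0, ∞, ∞, ∞, 19, 9]
  [14, -7, 0, 1, 2, ∞, ∞]
  [∞, ∞, ∞, 0, 19, 4, ∞]
  [∞, 10, ∞, ∞, 0, 13, 10]
  [∞, 6, ∞, -1, -6, 0, 9]
  [18, ∞, -2, 1, -7, 17, 0]
D(1):
  [0, ∞, ∞, -7, ∞, 17, ∞]
  [∞, 0, ∞, ∞, ∞, 19, 9]
  [14, -7, 0, 1, 2, 31, ∞]
  [∞, ∞, ∞, 0, 19, 4, ∞]
  [∞, 10, ∞, ∞, 0, 13, 10]
  [∞, 6, ∞, -1, -6, 0, 9]
  [18, ∞, -2, 1, -7, 17, 0]
D(2):
  [0, ∞, ∞, -7, ∞, 17, ∞]
  [∞, 0, ∞, ∞, ∞, 19, 9]
  [14, -7, 0, 1, 2, 12, 2]
  [∞, ∞, ∞, 0, 19, 4, ∞]
  [∞, 10, ∞, ∞, 0, 13, 10]
  [∞, 6, ∞, -1, -6, 0, 9]
  [18, ∞, -2, 1, -7, 17, 0]
D(3):
  [0, ∞, ∞, -7, ∞, 17, ∞]
  [∞, 0, ∞, ∞, ∞, 19, 9]
  [14, -7, 0, 1, 2, 12, 2]
  [∞, ∞, ∞, 0, 19, 4, ∞]
  [∞, 10, ∞, ∞, 0, 13, 10]
  [∞, 6, ∞, -1, -6, 0, 9]
  [12, -9, -2, -1, -7, 10, 0]
D(4):
  [0, ∞, ∞, -7, 12, -3, ∞]
  [∞, 0, ∞, ∞, ∞, 19, 9]
  [14, -7, 0, 1, 2, 5, 2]
  [∞, ∞, ∞, 0, 19, 4, ∞]
  [∞, 10, ∞, ∞, 0, 13, 10]
  [∞, 6, ∞, -1, -6, 0, 9]
  [12, -9, -2, -1, -7, 3, 0]
D(5):
  [0, 22, ∞, -7, 12, -3, 22]
  [∞, 0, ∞, ∞, ∞, 19, 9]
  [14, -7, 0, 1, 2, 5, 2]
  [∞, 29, ∞, 0, 19, 4, 29]
  [∞, 10, ∞, ∞, 0, 13, 10]
  [∞, 4, ∞, -1, -6, 0, 4]
  [12, -9, -2, -1, -7, 3, 0]
D(6):
  [0, 1, ∞, -7, -9, -3, 1]
  [∞, 0, ∞, 18, 13, 19, 9]
  [14, -7, 0, 1, -1, 5, 2]
  [∞, 8, ∞, 0, -2, 4, 8]
  [∞, 10, ∞, 12, 0, 13, 10]
  [∞, 4, ∞, -1, -6, 0, 4]
  [12, -9, -2, -1, -7, 3, 0]
D(7):
  [0, -8, -1, -7, -9, -3, 1]
  [21, 0, 7, 8, 2, 12, 9]
  [14, -7, 0, 1, -5, 5, 2]
  [20, -1, 6, 0, -2, 4, 8]
  [22, 1, 8, 9, 0, 13, 10]
  [16, -5, 2, -1, -6, 0, 4]
  [12, -9, -2, -1, -7, 3, 0]
Key observation: every diagonal entry stays at the unit through all rounds, so no improving cycle exists.
Answer: CONVERGES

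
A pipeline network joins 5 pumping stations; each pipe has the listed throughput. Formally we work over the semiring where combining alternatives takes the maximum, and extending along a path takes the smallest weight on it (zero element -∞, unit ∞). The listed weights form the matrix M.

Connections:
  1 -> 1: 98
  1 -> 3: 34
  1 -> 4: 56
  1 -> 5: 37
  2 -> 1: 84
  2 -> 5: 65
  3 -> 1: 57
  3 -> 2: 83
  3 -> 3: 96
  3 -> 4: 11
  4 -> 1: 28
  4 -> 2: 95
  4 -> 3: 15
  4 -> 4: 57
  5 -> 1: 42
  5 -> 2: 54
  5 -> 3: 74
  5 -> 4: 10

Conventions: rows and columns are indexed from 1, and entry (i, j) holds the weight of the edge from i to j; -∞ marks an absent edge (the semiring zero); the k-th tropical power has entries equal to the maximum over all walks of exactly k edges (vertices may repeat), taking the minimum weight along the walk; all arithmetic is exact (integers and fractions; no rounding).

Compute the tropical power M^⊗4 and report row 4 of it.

M^⊗2:
  [98, 56, 37, 56, 37]
  [84, 54, 65, 56, 37]
  [83, 83, 96, 56, 65]
  [84, 57, 28, 57, 65]
  [57, 74, 74, 42, 54]
M^⊗3:
  [98, 56, 37, 56, 56]
  [84, 65, 65, 56, 54]
  [83, 83, 96, 56, 65]
  [84, 57, 65, 57, 57]
  [74, 74, 74, 56, 65]
M^⊗4:
  [98, 56, 56, 56, 56]
  [84, 65, 65, 56, 65]
  [83, 83, 96, 56, 65]
  [84, 65, 65, 57, 57]
  [74, 74, 74, 56, 65]
Answer: row 4 of M^⊗4 = [84, 65, 65, 57, 57]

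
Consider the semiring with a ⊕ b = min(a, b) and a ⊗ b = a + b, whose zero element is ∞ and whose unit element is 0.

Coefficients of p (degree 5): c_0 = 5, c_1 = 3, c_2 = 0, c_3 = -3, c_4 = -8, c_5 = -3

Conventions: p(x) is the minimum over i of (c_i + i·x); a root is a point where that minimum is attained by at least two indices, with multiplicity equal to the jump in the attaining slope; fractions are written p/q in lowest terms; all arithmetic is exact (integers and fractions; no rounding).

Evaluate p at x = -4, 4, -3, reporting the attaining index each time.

p(-4) = min(5+0·(-4)=5, 3+1·(-4)=-1, 0+2·(-4)=-8, -3+3·(-4)=-15, -8+4·(-4)=-24, -3+5·(-4)=-23) = -24 (attained by i=4)
p(4) = min(5+0·4=5, 3+1·4=7, 0+2·4=8, -3+3·4=9, -8+4·4=8, -3+5·4=17) = 5 (attained by i=0)
p(-3) = min(5+0·(-3)=5, 3+1·(-3)=0, 0+2·(-3)=-6, -3+3·(-3)=-12, -8+4·(-3)=-20, -3+5·(-3)=-18) = -20 (attained by i=4)
Answer: p(-4) = -24; p(4) = 5; p(-3) = -20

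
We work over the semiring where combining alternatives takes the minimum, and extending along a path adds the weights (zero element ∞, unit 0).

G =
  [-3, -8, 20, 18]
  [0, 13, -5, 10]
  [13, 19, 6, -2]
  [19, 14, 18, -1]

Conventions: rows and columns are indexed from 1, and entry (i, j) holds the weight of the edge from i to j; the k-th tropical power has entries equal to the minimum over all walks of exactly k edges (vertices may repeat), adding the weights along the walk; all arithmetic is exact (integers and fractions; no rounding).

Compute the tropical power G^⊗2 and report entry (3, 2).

G^⊗2:
  [-8, -11, -13, 2]
  [-3, -8, 1, -7]
  [10, 5, 12, -3]
  [14, 11, 9, -2]
Key observation: the optimum is the walk 3->1->2, with weight 13 + (-8) = 5.
Optimal value attained by: walk 3->1->2.
Answer: (G^⊗2)[3][2] = 5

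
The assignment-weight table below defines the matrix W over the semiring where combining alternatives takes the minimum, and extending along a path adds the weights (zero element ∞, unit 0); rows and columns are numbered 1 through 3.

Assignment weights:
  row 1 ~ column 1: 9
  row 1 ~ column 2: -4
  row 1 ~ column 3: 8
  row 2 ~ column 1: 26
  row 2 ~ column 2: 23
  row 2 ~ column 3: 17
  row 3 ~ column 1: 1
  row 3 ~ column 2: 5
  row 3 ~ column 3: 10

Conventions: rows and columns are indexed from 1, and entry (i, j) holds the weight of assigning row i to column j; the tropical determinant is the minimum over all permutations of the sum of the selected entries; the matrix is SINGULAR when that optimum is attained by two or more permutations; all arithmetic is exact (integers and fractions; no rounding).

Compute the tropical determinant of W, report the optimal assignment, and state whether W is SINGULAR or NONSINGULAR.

σ = (1, 2, 3): 9 + 23 + 10 = 42
σ = (1, 3, 2): 9 + 17 + 5 = 31
σ = (2, 1, 3): (-4) + 26 + 10 = 32
σ = (2, 3, 1): (-4) + 17 + 1 = 14
σ = (3, 1, 2): 8 + 26 + 5 = 39
σ = (3, 2, 1): 8 + 23 + 1 = 32
Optimal value attained by: σ = (2, 3, 1).
Answer: det⊕(W) = 14; verdict: NONSINGULAR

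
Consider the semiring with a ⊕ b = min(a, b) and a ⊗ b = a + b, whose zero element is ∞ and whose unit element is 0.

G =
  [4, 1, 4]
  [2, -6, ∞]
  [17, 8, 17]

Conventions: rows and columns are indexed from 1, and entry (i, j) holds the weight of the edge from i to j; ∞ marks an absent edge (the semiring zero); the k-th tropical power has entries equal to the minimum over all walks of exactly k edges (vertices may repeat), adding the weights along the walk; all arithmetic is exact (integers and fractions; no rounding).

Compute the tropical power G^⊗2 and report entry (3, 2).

G^⊗2:
  [3, -5, 8]
  [-4, -12, 6]
  [10, 2, 21]
Key observation: the optimum is the walk 3->2->2, with weight 8 + (-6) = 2.
Optimal value attained by: walk 3->2->2.
Answer: (G^⊗2)[3][2] = 2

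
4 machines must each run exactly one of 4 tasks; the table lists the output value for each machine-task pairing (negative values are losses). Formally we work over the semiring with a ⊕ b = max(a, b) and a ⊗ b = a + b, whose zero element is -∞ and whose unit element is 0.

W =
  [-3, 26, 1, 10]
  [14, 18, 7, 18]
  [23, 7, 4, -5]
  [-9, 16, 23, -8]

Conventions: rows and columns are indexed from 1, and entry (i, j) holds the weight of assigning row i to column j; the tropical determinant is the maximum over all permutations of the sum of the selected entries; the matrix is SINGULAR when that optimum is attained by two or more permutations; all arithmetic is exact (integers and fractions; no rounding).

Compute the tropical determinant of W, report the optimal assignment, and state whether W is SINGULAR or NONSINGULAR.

σ = (1, 2, 3, 4): (-3) + 18 + 4 + (-8) = 11
σ = (1, 2, 4, 3): (-3) + 18 + (-5) + 23 = 33
σ = (1, 3, 2, 4): (-3) + 7 + 7 + (-8) = 3
σ = (1, 3, 4, 2): (-3) + 7 + (-5) + 16 = 15
σ = (1, 4, 2, 3): (-3) + 18 + 7 + 23 = 45
σ = (1, 4, 3, 2): (-3) + 18 + 4 + 16 = 35
σ = (2, 1, 3, 4): 26 + 14 + 4 + (-8) = 36
σ = (2, 1, 4, 3): 26 + 14 + (-5) + 23 = 58
σ = (2, 3, 1, 4): 26 + 7 + 23 + (-8) = 48
σ = (2, 3, 4, 1): 26 + 7 + (-5) + (-9) = 19
σ = (2, 4, 1, 3): 26 + 18 + 23 + 23 = 90
σ = (2, 4, 3, 1): 26 + 18 + 4 + (-9) = 39
σ = (3, 1, 2, 4): 1 + 14 + 7 + (-8) = 14
σ = (3, 1, 4, 2): 1 + 14 + (-5) + 16 = 26
σ = (3, 2, 1, 4): 1 + 18 + 23 + (-8) = 34
σ = (3, 2, 4, 1): 1 + 18 + (-5) + (-9) = 5
σ = (3, 4, 1, 2): 1 + 18 + 23 + 16 = 58
σ = (3, 4, 2, 1): 1 + 18 + 7 + (-9) = 17
σ = (4, 1, 2, 3): 10 + 14 + 7 + 23 = 54
σ = (4, 1, 3, 2): 10 + 14 + 4 + 16 = 44
σ = (4, 2, 1, 3): 10 + 18 + 23 + 23 = 74
σ = (4, 2, 3, 1): 10 + 18 + 4 + (-9) = 23
σ = (4, 3, 1, 2): 10 + 7 + 23 + 16 = 56
σ = (4, 3, 2, 1): 10 + 7 + 7 + (-9) = 15
Optimal value attained by: σ = (2, 4, 1, 3).
Answer: det⊕(W) = 90; verdict: NONSINGULAR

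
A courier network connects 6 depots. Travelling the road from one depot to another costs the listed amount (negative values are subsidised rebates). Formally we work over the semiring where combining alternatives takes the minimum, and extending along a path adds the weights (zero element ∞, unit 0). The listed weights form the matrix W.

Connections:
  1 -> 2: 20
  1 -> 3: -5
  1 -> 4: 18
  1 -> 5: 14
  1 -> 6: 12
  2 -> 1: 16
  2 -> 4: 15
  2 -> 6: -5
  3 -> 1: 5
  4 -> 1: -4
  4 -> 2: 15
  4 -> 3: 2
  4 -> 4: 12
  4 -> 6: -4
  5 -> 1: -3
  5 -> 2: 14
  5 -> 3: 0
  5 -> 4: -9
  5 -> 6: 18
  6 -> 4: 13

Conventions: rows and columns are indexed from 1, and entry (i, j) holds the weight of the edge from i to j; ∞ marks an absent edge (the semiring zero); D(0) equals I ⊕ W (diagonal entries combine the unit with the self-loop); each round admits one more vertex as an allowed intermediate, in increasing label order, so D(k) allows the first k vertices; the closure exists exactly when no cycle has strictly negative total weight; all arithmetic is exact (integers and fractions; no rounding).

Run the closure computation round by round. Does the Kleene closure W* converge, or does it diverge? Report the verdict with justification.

D(0):
  [0, 20, -5, 18, 14, 12]
  [16, 0, ∞, 15, ∞, -5]
  [5, ∞, 0, ∞, ∞, ∞]
  [-4, 15, 2, 0, ∞, -4]
  [-3, 14, 0, -9, 0, 18]
  [∞, ∞, ∞, 13, ∞, 0]
D(1):
  [0, 20, -5, 18, 14, 12]
  [16, 0, 11, 15, 30, -5]
  [5, 25, 0, 23, 19, 17]
  [-4, 15, -9, 0, 10, -4]
  [-3, 14, -8, -9, 0, 9]
  [∞, ∞, ∞, 13, ∞, 0]
D(2):
  [0, 20, -5, 18, 14, 12]
  [16, 0, 11, 15, 30, -5]
  [5, 25, 0, 23, 19, 17]
  [-4, 15, -9, 0, 10, -4]
  [-3, 14, -8, -9, 0, 9]
  [∞, ∞, ∞, 13, ∞, 0]
D(3):
  [0, 20, -5, 18, 14, 12]
  [16, 0, 11, 15, 30, -5]
  [5, 25, 0, 23, 19, 17]
  [-4, 15, -9, 0, 10, -4]
  [-3, 14, -8, -9, 0, 9]
  [∞, ∞, ∞, 13, ∞, 0]
D(4):
  [0, 20, -5, 18, 14, 12]
  [11, 0, 6, 15, 25, -5]
  [5, 25, 0, 23, 19, 17]
  [-4, 15, -9, 0, 10, -4]
  [-13, 6, -18, -9, 0, -13]
  [9, 28, 4, 13, 23, 0]
D(5):
  [0, 20, -5, 5, 14, 1]
  [11, 0, 6, 15, 25, -5]
  [5, 25, 0, 10, 19, 6]
  [-4, 15, -9, 0, 10, -4]
  [-13, 6, -18, -9, 0, -13]
  [9, 28, 4, 13, 23, 0]
D(6):
  [0, 20, -5, 5, 14, 1]
  [4, 0, -1, 8, 18, -5]
  [5, 25, 0, 10, 19, 6]
  [-4, 15, -9, 0, 10, -4]
  [-13, 6, -18, -9, 0, -13]
  [9, 28, 4, 13, 23, 0]
Key observation: every diagonal entry stays at the unit through all rounds, so no improving cycle exists.
Answer: CONVERGES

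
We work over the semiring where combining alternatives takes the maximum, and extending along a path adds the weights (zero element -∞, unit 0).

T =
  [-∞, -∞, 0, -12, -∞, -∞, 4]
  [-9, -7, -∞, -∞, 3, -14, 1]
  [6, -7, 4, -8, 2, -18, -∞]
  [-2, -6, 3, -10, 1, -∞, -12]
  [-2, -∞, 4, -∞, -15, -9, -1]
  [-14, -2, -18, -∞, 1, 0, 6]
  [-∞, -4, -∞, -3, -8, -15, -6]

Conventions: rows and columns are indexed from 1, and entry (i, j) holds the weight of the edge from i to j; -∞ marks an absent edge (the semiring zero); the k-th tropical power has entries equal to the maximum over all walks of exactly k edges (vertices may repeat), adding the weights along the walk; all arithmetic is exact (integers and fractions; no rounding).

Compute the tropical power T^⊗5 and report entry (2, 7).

T^⊗2:
  [6, 0, 4, 1, 2, -11, -2]
  [1, -3, 7, -2, -4, -6, 2]
  [10, -3, 8, -4, 6, -7, 10]
  [9, -4, 7, -5, 5, -8, 2]
  [10, -3, 8, -4, 6, -9, 2]
  [-1, 2, 5, 3, 1, 0, 6]
  [-5, -9, 0, -9, -1, -15, -3]
T^⊗3:
  [10, -3, 8, -4, 6, -7, 10]
  [13, 0, 11, -1, 9, -6, 5]
  [14, 6, 12, 7, 10, -3, 14]
  [13, 0, 11, -1, 9, -4, 13]
  [14, 1, 12, 0, 10, -3, 14]
  [11, 2, 9, 3, 7, 0, 6]
  [6, -7, 4, -6, 2, -10, -1]
T^⊗4:
  [14, 6, 12, 7, 10, -3, 14]
  [17, 4, 15, 3, 13, 0, 17]
  [18, 10, 16, 11, 14, 1, 18]
  [17, 9, 15, 10, 13, 0, 17]
  [18, 10, 16, 11, 14, 1, 18]
  [15, 2, 13, 3, 11, 0, 15]
  [10, -3, 8, -4, 6, -7, 10]
T^⊗5:
  [18, 10, 16, 11, 14, 1, 18]
  [21, 13, 19, 14, 17, 4, 21]
  [22, 14, 20, 15, 18, 5, 22]
  [21, 13, 19, 14, 17, 4, 21]
  [22, 14, 20, 15, 18, 5, 22]
  [19, 11, 17, 12, 15, 2, 19]
  [14, 6, 12, 7, 10, -3, 14]
Key observation: the optimum is the walk 2->5->3->3->1->7, with weight 3 + 4 + 4 + 6 + 4 = 21.
Optimal value attained by: walk 2->5->3->3->1->7.
Answer: (T^⊗5)[2][7] = 21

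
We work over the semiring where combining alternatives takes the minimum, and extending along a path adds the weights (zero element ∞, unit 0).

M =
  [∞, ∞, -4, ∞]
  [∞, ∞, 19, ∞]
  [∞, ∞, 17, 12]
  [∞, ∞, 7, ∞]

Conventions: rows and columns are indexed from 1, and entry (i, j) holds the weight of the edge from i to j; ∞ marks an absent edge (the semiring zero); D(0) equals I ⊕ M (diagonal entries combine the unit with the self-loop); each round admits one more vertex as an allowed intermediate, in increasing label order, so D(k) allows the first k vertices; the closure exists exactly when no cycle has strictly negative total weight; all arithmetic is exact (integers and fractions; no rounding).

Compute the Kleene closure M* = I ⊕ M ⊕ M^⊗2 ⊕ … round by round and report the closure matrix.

D(0):
  [0, ∞, -4, ∞]
  [∞, 0, 19, ∞]
  [∞, ∞, 0, 12]
  [∞, ∞, 7, 0]
D(1):
  [0, ∞, -4, ∞]
  [∞, 0, 19, ∞]
  [∞, ∞, 0, 12]
  [∞, ∞, 7, 0]
D(2):
  [0, ∞, -4, ∞]
  [∞, 0, 19, ∞]
  [∞, ∞, 0, 12]
  [∞, ∞, 7, 0]
D(3):
  [0, ∞, -4, 8]
  [∞, 0, 19, 31]
  [∞, ∞, 0, 12]
  [∞, ∞, 7, 0]
D(4):
  [0, ∞, -4, 8]
  [∞, 0, 19, 31]
  [∞, ∞, 0, 12]
  [∞, ∞, 7, 0]
Answer: M* = [[0, ∞, -4, 8], [∞, 0, 19, 31], [∞, ∞, 0, 12], [∞, ∞, 7, 0]]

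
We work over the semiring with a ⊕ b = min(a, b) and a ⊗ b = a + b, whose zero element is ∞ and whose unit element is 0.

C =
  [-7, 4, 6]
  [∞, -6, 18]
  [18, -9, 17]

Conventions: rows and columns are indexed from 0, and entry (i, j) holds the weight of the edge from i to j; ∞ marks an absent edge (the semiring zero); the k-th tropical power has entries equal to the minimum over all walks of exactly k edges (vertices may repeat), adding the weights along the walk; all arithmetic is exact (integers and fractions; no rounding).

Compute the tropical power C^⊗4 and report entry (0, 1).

C^⊗2:
  [-14, -3, -1]
  [36, -12, 12]
  [11, -15, 9]
C^⊗3:
  [-21, -10, -8]
  [29, -18, 6]
  [4, -21, 3]
C^⊗4:
  [-28, -17, -15]
  [22, -24, 0]
  [-3, -27, -3]
Key observation: the optimum is the walk 0->0->0->0->1, with weight (-7) + (-7) + (-7) + 4 = -17.
Optimal value attained by: walk 0->0->0->0->1.
Answer: (C^⊗4)[0][1] = -17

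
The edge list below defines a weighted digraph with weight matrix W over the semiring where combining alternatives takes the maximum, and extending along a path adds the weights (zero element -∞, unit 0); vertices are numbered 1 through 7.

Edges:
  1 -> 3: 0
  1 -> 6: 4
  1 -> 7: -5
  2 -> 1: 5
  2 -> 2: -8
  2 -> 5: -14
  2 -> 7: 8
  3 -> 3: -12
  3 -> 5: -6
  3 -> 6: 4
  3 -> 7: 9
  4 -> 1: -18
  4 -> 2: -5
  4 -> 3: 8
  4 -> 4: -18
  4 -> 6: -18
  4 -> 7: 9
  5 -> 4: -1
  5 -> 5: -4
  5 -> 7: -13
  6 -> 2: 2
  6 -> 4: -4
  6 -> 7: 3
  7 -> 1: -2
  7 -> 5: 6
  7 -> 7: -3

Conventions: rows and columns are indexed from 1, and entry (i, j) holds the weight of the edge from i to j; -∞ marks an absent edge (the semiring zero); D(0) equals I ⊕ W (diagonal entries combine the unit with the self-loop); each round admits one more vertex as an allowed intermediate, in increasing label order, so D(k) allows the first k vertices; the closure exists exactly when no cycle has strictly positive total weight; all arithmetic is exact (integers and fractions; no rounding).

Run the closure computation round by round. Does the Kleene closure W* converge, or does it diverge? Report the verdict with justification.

D(0):
  [0, -∞, 0, -∞, -∞, 4, -5]
  [5, 0, -∞, -∞, -14, -∞, 8]
  [-∞, -∞, 0, -∞, -6, 4, 9]
  [-18, -5, 8, 0, -∞, -18, 9]
  [-∞, -∞, -∞, -1, 0, -∞, -13]
  [-∞, 2, -∞, -4, -∞, 0, 3]
  [-2, -∞, -∞, -∞, 6, -∞, 0]
D(1):
  [0, -∞, 0, -∞, -∞, 4, -5]
  [5, 0, 5, -∞, -14, 9, 8]
  [-∞, -∞, 0, -∞, -6, 4, 9]
  [-18, -5, 8, 0, -∞, -14, 9]
  [-∞, -∞, -∞, -1, 0, -∞, -13]
  [-∞, 2, -∞, -4, -∞, 0, 3]
  [-2, -∞, -2, -∞, 6, 2, 0]
Detection: at round 2, diagonal entry (6, 6) turns strictly positive.
Key observation: the cycle 6->2->1->6 has total weight 2 + 5 + 4, which is strictly positive.
Answer: DIVERGES — positive cycle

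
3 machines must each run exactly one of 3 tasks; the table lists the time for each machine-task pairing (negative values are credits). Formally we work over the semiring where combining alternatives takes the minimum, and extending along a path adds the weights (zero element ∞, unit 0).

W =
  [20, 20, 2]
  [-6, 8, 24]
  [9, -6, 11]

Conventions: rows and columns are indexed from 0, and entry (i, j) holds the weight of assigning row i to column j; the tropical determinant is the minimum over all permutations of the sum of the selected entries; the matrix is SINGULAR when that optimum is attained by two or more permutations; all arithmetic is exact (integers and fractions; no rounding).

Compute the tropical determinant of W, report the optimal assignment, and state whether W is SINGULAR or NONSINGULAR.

σ = (0, 1, 2): 20 + 8 + 11 = 39
σ = (0, 2, 1): 20 + 24 + (-6) = 38
σ = (1, 0, 2): 20 + (-6) + 11 = 25
σ = (1, 2, 0): 20 + 24 + 9 = 53
σ = (2, 0, 1): 2 + (-6) + (-6) = -10
σ = (2, 1, 0): 2 + 8 + 9 = 19
Optimal value attained by: σ = (2, 0, 1).
Answer: det⊕(W) = -10; verdict: NONSINGULAR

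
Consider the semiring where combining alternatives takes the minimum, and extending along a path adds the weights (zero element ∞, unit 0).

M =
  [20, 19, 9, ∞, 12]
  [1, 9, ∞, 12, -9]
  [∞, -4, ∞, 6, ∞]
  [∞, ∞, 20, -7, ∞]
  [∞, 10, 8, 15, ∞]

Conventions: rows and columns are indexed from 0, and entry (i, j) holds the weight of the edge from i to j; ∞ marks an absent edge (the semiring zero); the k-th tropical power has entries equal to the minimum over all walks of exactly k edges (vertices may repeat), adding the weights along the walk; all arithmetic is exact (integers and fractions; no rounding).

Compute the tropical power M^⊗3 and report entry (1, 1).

M^⊗2:
  [20, 5, 20, 15, 10]
  [10, 1, -1, 5, 0]
  [-3, 5, 26, -1, -13]
  [∞, 16, 13, -14, ∞]
  [11, 4, 35, 8, 1]
M^⊗3:
  [6, 14, 18, 8, -4]
  [2, -5, 8, -2, -8]
  [6, -3, -5, -8, -4]
  [17, 9, 6, -21, 7]
  [5, 11, 9, 1, -5]
Key observation: the optimum is the walk 1->4->2->1, with weight (-9) + 8 + (-4) = -5.
Optimal value attained by: walk 1->4->2->1.
Answer: (M^⊗3)[1][1] = -5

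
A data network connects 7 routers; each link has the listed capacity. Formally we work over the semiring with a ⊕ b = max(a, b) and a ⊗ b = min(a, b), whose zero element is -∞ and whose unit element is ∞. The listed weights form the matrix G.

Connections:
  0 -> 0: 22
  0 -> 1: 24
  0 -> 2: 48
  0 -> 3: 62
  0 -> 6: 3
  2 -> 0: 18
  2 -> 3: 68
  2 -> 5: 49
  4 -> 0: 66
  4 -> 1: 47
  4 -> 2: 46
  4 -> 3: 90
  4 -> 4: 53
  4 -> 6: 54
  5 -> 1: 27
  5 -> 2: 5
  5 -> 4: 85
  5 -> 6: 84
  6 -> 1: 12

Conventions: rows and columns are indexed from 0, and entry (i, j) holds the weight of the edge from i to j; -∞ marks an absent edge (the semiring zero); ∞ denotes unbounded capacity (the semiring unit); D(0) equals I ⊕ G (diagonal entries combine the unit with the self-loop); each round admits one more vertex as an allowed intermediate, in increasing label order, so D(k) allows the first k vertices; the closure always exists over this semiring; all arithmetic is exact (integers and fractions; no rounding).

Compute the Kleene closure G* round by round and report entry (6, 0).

D(0):
  [∞, 24, 48, 62, -∞, -∞, 3]
  [-∞, ∞, -∞, -∞, -∞, -∞, -∞]
  [18, -∞, ∞, 68, -∞, 49, -∞]
  [-∞, -∞, -∞, ∞, -∞, -∞, -∞]
  [66, 47, 46, 90, ∞, -∞, 54]
  [-∞, 27, 5, -∞, 85, ∞, 84]
  [-∞, 12, -∞, -∞, -∞, -∞, ∞]
D(1):
  [∞, 24, 48, 62, -∞, -∞, 3]
  [-∞, ∞, -∞, -∞, -∞, -∞, -∞]
  [18, 18, ∞, 68, -∞, 49, 3]
  [-∞, -∞, -∞, ∞, -∞, -∞, -∞]
  [66, 47, 48, 90, ∞, -∞, 54]
  [-∞, 27, 5, -∞, 85, ∞, 84]
  [-∞, 12, -∞, -∞, -∞, -∞, ∞]
D(2):
  [∞, 24, 48, 62, -∞, -∞, 3]
  [-∞, ∞, -∞, -∞, -∞, -∞, -∞]
  [18, 18, ∞, 68, -∞, 49, 3]
  [-∞, -∞, -∞, ∞, -∞, -∞, -∞]
  [66, 47, 48, 90, ∞, -∞, 54]
  [-∞, 27, 5, -∞, 85, ∞, 84]
  [-∞, 12, -∞, -∞, -∞, -∞, ∞]
D(3):
  [∞, 24, 48, 62, -∞, 48, 3]
  [-∞, ∞, -∞, -∞, -∞, -∞, -∞]
  [18, 18, ∞, 68, -∞, 49, 3]
  [-∞, -∞, -∞, ∞, -∞, -∞, -∞]
  [66, 47, 48, 90, ∞, 48, 54]
  [5, 27, 5, 5, 85, ∞, 84]
  [-∞, 12, -∞, -∞, -∞, -∞, ∞]
D(4):
  [∞, 24, 48, 62, -∞, 48, 3]
  [-∞, ∞, -∞, -∞, -∞, -∞, -∞]
  [18, 18, ∞, 68, -∞, 49, 3]
  [-∞, -∞, -∞, ∞, -∞, -∞, -∞]
  [66, 47, 48, 90, ∞, 48, 54]
  [5, 27, 5, 5, 85, ∞, 84]
  [-∞, 12, -∞, -∞, -∞, -∞, ∞]
D(5):
  [∞, 24, 48, 62, -∞, 48, 3]
  [-∞, ∞, -∞, -∞, -∞, -∞, -∞]
  [18, 18, ∞, 68, -∞, 49, 3]
  [-∞, -∞, -∞, ∞, -∞, -∞, -∞]
  [66, 47, 48, 90, ∞, 48, 54]
  [66, 47, 48, 85, 85, ∞, 84]
  [-∞, 12, -∞, -∞, -∞, -∞, ∞]
D(6):
  [∞, 47, 48, 62, 48, 48, 48]
  [-∞, ∞, -∞, -∞, -∞, -∞, -∞]
  [49, 47, ∞, 68, 49, 49, 49]
  [-∞, -∞, -∞, ∞, -∞, -∞, -∞]
  [66, 47, 48, 90, ∞, 48, 54]
  [66, 47, 48, 85, 85, ∞, 84]
  [-∞, 12, -∞, -∞, -∞, -∞, ∞]
D(7):
  [∞, 47, 48, 62, 48, 48, 48]
  [-∞, ∞, -∞, -∞, -∞, -∞, -∞]
  [49, 47, ∞, 68, 49, 49, 49]
  [-∞, -∞, -∞, ∞, -∞, -∞, -∞]
  [66, 47, 48, 90, ∞, 48, 54]
  [66, 47, 48, 85, 85, ∞, 84]
  [-∞, 12, -∞, -∞, -∞, -∞, ∞]
Answer: G*[6][0] = -∞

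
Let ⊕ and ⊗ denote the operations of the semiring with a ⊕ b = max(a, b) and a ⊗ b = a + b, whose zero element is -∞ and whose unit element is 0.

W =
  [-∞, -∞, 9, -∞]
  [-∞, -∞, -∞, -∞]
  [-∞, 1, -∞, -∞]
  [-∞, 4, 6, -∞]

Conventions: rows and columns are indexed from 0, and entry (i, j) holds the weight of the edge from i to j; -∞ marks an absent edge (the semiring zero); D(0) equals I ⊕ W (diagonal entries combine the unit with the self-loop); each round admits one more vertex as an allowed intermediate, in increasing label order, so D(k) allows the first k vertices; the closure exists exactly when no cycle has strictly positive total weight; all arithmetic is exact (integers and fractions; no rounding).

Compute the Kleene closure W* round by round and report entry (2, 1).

D(0):
  [0, -∞, 9, -∞]
  [-∞, 0, -∞, -∞]
  [-∞, 1, 0, -∞]
  [-∞, 4, 6, 0]
D(1):
  [0, -∞, 9, -∞]
  [-∞, 0, -∞, -∞]
  [-∞, 1, 0, -∞]
  [-∞, 4, 6, 0]
D(2):
  [0, -∞, 9, -∞]
  [-∞, 0, -∞, -∞]
  [-∞, 1, 0, -∞]
  [-∞, 4, 6, 0]
D(3):
  [0, 10, 9, -∞]
  [-∞, 0, -∞, -∞]
  [-∞, 1, 0, -∞]
  [-∞, 7, 6, 0]
D(4):
  [0, 10, 9, -∞]
  [-∞, 0, -∞, -∞]
  [-∞, 1, 0, -∞]
  [-∞, 7, 6, 0]
Answer: W*[2][1] = 1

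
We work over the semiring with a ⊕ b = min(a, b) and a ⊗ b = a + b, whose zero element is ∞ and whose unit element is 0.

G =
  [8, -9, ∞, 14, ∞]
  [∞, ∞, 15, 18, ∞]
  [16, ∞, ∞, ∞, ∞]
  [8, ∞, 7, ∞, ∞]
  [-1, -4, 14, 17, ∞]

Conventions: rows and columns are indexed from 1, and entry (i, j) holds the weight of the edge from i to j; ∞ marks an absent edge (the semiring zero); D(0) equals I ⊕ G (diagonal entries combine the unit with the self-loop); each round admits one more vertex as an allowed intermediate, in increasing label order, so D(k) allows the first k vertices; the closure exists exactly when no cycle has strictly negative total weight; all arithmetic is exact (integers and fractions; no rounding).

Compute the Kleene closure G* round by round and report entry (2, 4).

D(0):
  [0, -9, ∞, 14, ∞]
  [∞, 0, 15, 18, ∞]
  [16, ∞, 0, ∞, ∞]
  [8, ∞, 7, 0, ∞]
  [-1, -4, 14, 17, 0]
D(1):
  [0, -9, ∞, 14, ∞]
  [∞, 0, 15, 18, ∞]
  [16, 7, 0, 30, ∞]
  [8, -1, 7, 0, ∞]
  [-1, -10, 14, 13, 0]
D(2):
  [0, -9, 6, 9, ∞]
  [∞, 0, 15, 18, ∞]
  [16, 7, 0, 25, ∞]
  [8, -1, 7, 0, ∞]
  [-1, -10, 5, 8, 0]
D(3):
  [0, -9, 6, 9, ∞]
  [31, 0, 15, 18, ∞]
  [16, 7, 0, 25, ∞]
  [8, -1, 7, 0, ∞]
  [-1, -10, 5, 8, 0]
D(4):
  [0, -9, 6, 9, ∞]
  [26, 0, 15, 18, ∞]
  [16, 7, 0, 25, ∞]
  [8, -1, 7, 0, ∞]
  [-1, -10, 5, 8, 0]
D(5):
  [0, -9, 6, 9, ∞]
  [26, 0, 15, 18, ∞]
  [16, 7, 0, 25, ∞]
  [8, -1, 7, 0, ∞]
  [-1, -10, 5, 8, 0]
Answer: G*[2][4] = 18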